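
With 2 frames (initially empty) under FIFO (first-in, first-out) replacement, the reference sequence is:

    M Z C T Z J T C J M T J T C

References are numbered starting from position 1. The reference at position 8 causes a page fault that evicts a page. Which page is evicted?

J

pos 1: M: fault, frames (M)
pos 2: Z: fault, frames (M Z)
pos 3: C: fault, evict M, frames (Z C)
pos 4: T: fault, evict Z, frames (C T)
pos 5: Z: fault, evict C, frames (T Z)
pos 6: J: fault, evict T, frames (Z J)
pos 7: T: fault, evict Z, frames (J T)
pos 8: C: fault, evict J, frames (T C)
At position 8, page J is evicted.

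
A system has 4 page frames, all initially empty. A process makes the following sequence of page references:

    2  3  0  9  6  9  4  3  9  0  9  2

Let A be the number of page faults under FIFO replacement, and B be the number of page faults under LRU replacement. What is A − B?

Under FIFO: F F F F F . F F . F F F → 10 faults.
Under LRU: F F F F F . F F . F . F → 9 faults.
A − B = 10 − 9 = 1.

1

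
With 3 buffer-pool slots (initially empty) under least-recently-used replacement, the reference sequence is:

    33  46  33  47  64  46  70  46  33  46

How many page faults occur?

7

33 -> miss, frames (33)
46 -> miss, frames (33 46)
33 -> hit
47 -> miss, frames (46 33 47)
64 -> miss, evict 46, frames (33 47 64)
46 -> miss, evict 33, frames (47 64 46)
70 -> miss, evict 47, frames (64 46 70)
46 -> hit
33 -> miss, evict 64, frames (70 46 33)
46 -> hit
Page faults: 7.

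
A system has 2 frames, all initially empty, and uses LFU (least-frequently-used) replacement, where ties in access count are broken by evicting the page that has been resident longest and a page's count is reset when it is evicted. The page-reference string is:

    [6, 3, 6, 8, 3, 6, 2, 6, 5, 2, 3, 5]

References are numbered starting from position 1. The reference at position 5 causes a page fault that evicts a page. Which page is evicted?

pos 1: 6: fault, frames (6)
pos 2: 3: fault, frames (6 3)
pos 3: 6: hit
pos 4: 8: fault, evict 3, frames (6 8)
pos 5: 3: fault, evict 8, frames (6 3)
At position 5, page 8 is evicted.

8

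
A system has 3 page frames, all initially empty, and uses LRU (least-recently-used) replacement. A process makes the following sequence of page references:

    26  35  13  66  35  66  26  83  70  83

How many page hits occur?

3

26 -> miss, frames [26]
35 -> miss, frames [26, 35]
13 -> miss, frames [26, 35, 13]
66 -> miss, evict 26, frames [35, 13, 66]
35 -> hit
66 -> hit
26 -> miss, evict 13, frames [35, 66, 26]
83 -> miss, evict 35, frames [66, 26, 83]
70 -> miss, evict 66, frames [26, 83, 70]
83 -> hit
Hits: 3.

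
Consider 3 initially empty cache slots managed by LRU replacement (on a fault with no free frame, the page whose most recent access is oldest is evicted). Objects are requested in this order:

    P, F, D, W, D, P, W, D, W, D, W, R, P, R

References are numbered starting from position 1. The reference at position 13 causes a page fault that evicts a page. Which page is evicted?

D

pos 1: P: fault, frames [P]
pos 2: F: fault, frames [P, F]
pos 3: D: fault, frames [P, F, D]
pos 4: W: fault, evict P, frames [F, D, W]
pos 5: D: hit
pos 6: P: fault, evict F, frames [W, D, P]
pos 7: W: hit
pos 8: D: hit
pos 9: W: hit
pos 10: D: hit
pos 11: W: hit
pos 12: R: fault, evict P, frames [D, W, R]
pos 13: P: fault, evict D, frames [W, R, P]
At position 13, page D is evicted.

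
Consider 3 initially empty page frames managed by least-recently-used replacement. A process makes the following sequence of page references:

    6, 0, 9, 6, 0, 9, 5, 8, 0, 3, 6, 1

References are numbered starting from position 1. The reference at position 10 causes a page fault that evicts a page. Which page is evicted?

pos 1: 6 -> fault, frames {6}
pos 2: 0 -> fault, frames {6,0}
pos 3: 9 -> fault, frames {6,0,9}
pos 4: 6 -> hit
pos 5: 0 -> hit
pos 6: 9 -> hit
pos 7: 5 -> fault, evict 6, frames {0,9,5}
pos 8: 8 -> fault, evict 0, frames {9,5,8}
pos 9: 0 -> fault, evict 9, frames {5,8,0}
pos 10: 3 -> fault, evict 5, frames {8,0,3}
At position 10, page 5 is evicted.

5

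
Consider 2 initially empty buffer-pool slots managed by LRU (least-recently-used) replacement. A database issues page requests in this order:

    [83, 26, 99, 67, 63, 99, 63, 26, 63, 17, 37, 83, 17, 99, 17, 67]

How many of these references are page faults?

83 -> fault, frames [83]
26 -> fault, frames [83, 26]
99 -> fault, evict 83, frames [26, 99]
67 -> fault, evict 26, frames [99, 67]
63 -> fault, evict 99, frames [67, 63]
99 -> fault, evict 67, frames [63, 99]
63 -> hit
26 -> fault, evict 99, frames [63, 26]
63 -> hit
17 -> fault, evict 26, frames [63, 17]
37 -> fault, evict 63, frames [17, 37]
83 -> fault, evict 17, frames [37, 83]
17 -> fault, evict 37, frames [83, 17]
99 -> fault, evict 83, frames [17, 99]
17 -> hit
67 -> fault, evict 99, frames [17, 67]
Page faults: 13.

13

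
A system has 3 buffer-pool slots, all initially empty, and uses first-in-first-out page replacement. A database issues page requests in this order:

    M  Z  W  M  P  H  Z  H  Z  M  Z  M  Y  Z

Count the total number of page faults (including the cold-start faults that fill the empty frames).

8

M → fault, frames [M]
Z → fault, frames [M, Z]
W → fault, frames [M, Z, W]
M → hit
P → fault, evict M, frames [Z, W, P]
H → fault, evict Z, frames [W, P, H]
Z → fault, evict W, frames [P, H, Z]
H → hit
Z → hit
M → fault, evict P, frames [H, Z, M]
Z → hit
M → hit
Y → fault, evict H, frames [Z, M, Y]
Z → hit
Page faults: 8.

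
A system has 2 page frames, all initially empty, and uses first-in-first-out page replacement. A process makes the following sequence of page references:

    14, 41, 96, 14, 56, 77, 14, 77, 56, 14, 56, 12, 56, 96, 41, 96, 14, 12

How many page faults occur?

13

14: miss, frames {14}
41: miss, frames {14,41}
96: miss, evict 14, frames {41,96}
14: miss, evict 41, frames {96,14}
56: miss, evict 96, frames {14,56}
77: miss, evict 14, frames {56,77}
14: miss, evict 56, frames {77,14}
77: hit
56: miss, evict 77, frames {14,56}
14: hit
56: hit
12: miss, evict 14, frames {56,12}
56: hit
96: miss, evict 56, frames {12,96}
41: miss, evict 12, frames {96,41}
96: hit
14: miss, evict 96, frames {41,14}
12: miss, evict 41, frames {14,12}
Page faults: 13.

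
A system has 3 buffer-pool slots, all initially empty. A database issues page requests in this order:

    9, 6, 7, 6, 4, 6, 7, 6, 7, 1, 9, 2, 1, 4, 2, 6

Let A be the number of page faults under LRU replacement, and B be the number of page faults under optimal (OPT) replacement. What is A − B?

1

Under LRU: F F F . F . . . . F F F . F . F → 9 faults.
Under OPT: F F F . F . . . . F F F . . . F → 8 faults.
A − B = 9 − 8 = 1.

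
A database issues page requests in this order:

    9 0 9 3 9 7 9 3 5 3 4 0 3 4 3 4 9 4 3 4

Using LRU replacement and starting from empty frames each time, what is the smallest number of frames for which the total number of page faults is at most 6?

6

f=1: 20 faults
f=2: 12 faults
f=3: 8 faults
f=4: 8 faults
f=5: 7 faults
f=6: 6 faults
Smallest f with faults ≤ 6 is 6.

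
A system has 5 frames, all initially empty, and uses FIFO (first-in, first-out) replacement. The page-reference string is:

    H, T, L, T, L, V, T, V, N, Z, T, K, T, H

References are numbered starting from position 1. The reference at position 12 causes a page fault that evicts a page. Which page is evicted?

T

pos 1: H → fault, frames [H]
pos 2: T → fault, frames [H, T]
pos 3: L → fault, frames [H, T, L]
pos 4: T → hit
pos 5: L → hit
pos 6: V → fault, frames [H, T, L, V]
pos 7: T → hit
pos 8: V → hit
pos 9: N → fault, frames [H, T, L, V, N]
pos 10: Z → fault, evict H, frames [T, L, V, N, Z]
pos 11: T → hit
pos 12: K → fault, evict T, frames [L, V, N, Z, K]
At position 12, page T is evicted.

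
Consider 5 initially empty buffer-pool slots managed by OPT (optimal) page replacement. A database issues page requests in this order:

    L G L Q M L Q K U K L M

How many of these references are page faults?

6

L → fault, frames (L)
G → fault, frames (L G)
L → hit
Q → fault, frames (L G Q)
M → fault, frames (L G Q M)
L → hit
Q → hit
K → fault, frames (L G Q M K)
U → fault, evict Q, frames (L G M K U)
K → hit
L → hit
M → hit
Page faults: 6.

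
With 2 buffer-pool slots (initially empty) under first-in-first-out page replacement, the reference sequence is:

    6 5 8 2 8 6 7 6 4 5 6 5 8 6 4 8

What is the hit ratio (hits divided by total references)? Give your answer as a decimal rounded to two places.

6 -> miss, frames {6}
5 -> miss, frames {6,5}
8 -> miss, evict 6, frames {5,8}
2 -> miss, evict 5, frames {8,2}
8 -> hit
6 -> miss, evict 8, frames {2,6}
7 -> miss, evict 2, frames {6,7}
6 -> hit
4 -> miss, evict 6, frames {7,4}
5 -> miss, evict 7, frames {4,5}
6 -> miss, evict 4, frames {5,6}
5 -> hit
8 -> miss, evict 5, frames {6,8}
6 -> hit
4 -> miss, evict 6, frames {8,4}
8 -> hit
Hits: 5 of 16 references → 5/16 = 0.3125.

0.31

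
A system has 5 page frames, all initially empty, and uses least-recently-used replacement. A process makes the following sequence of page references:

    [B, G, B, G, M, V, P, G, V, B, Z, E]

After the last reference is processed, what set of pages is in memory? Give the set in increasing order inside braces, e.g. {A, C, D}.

{B, E, G, V, Z}

B → miss, frames {B}
G → miss, frames {B,G}
B → hit
G → hit
M → miss, frames {B,G,M}
V → miss, frames {B,G,M,V}
P → miss, frames {B,G,M,V,P}
G → hit
V → hit
B → hit
Z → miss, evict M, frames {P,G,V,B,Z}
E → miss, evict P, frames {G,V,B,Z,E}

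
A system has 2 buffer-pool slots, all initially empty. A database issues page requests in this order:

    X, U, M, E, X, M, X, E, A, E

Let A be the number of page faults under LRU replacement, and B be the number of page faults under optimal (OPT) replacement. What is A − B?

Under LRU: F F F F F F . F F . → 8 faults.
Under OPT: F F F F . F . F F . → 7 faults.
A − B = 8 − 7 = 1.

1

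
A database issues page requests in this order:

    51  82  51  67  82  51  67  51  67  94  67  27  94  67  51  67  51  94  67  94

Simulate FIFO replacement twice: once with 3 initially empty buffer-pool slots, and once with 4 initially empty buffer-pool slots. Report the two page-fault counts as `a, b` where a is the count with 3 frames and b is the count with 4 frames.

8, 6

3 frames: F F . F . . . . . F . F . . F F . F . . → 8 faults.
4 frames: F F . F . . . . . F . F . . F . . . . . → 6 faults.
6 < 8: adding a frame reduced faults, as is typical.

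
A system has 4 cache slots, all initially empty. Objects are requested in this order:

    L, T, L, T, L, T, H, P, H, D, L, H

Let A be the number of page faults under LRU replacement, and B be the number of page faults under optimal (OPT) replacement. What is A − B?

Under LRU: F F . . . . F F . F F . → 6 faults.
Under OPT: F F . . . . F F . F . . → 5 faults.
A − B = 6 − 5 = 1.

1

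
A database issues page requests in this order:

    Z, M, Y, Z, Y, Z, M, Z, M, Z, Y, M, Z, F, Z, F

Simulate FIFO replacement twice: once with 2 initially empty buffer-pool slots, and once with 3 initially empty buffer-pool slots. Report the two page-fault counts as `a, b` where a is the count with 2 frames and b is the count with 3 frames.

2 frames: F F F F . . F . . . F . F F . . → 8 faults.
3 frames: F F F . . . . . . . . . . F F . → 5 faults.
5 < 8: adding a frame reduced faults, as is typical.

8, 5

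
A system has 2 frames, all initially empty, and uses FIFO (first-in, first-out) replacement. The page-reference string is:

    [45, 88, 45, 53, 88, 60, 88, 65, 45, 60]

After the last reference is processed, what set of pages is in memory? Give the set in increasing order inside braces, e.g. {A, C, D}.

{45, 60}

45 -> fault, frames (45)
88 -> fault, frames (45 88)
45 -> hit
53 -> fault, evict 45, frames (88 53)
88 -> hit
60 -> fault, evict 88, frames (53 60)
88 -> fault, evict 53, frames (60 88)
65 -> fault, evict 60, frames (88 65)
45 -> fault, evict 88, frames (65 45)
60 -> fault, evict 65, frames (45 60)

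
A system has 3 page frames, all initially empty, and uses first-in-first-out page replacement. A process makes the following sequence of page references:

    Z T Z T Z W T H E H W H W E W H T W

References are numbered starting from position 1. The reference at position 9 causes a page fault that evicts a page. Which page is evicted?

pos 1: Z → miss, frames (Z)
pos 2: T → miss, frames (Z T)
pos 3: Z → hit
pos 4: T → hit
pos 5: Z → hit
pos 6: W → miss, frames (Z T W)
pos 7: T → hit
pos 8: H → miss, evict Z, frames (T W H)
pos 9: E → miss, evict T, frames (W H E)
At position 9, page T is evicted.

T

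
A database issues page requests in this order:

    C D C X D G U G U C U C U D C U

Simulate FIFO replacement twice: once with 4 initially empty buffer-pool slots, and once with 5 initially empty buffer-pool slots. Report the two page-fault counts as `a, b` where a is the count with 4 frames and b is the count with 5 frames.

7, 5

4 frames: F F . F . F F . . F . . . F . . → 7 faults.
5 frames: F F . F . F F . . . . . . . . . → 5 faults.
5 < 7: adding a frame reduced faults, as is typical.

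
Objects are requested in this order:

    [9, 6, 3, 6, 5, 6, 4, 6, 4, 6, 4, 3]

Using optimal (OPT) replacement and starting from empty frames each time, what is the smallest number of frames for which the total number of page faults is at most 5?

f=1: 12 faults
f=2: 6 faults
f=3: 5 faults
f=4: 5 faults
f=5: 5 faults
Smallest f with faults ≤ 5 is 3.

3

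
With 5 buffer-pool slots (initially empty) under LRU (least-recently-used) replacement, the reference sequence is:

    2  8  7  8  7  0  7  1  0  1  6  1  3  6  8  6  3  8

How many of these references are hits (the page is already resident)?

10

2: fault, frames {2}
8: fault, frames {2,8}
7: fault, frames {2,8,7}
8: hit
7: hit
0: fault, frames {2,8,7,0}
7: hit
1: fault, frames {2,8,0,7,1}
0: hit
1: hit
6: fault, evict 2, frames {8,7,0,1,6}
1: hit
3: fault, evict 8, frames {7,0,6,1,3}
6: hit
8: fault, evict 7, frames {0,1,3,6,8}
6: hit
3: hit
8: hit
Hits: 10.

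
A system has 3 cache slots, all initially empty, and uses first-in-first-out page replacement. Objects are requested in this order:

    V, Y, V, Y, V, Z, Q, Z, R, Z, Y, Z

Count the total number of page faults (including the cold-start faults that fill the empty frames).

V: fault, frames [V]
Y: fault, frames [V, Y]
V: hit
Y: hit
V: hit
Z: fault, frames [V, Y, Z]
Q: fault, evict V, frames [Y, Z, Q]
Z: hit
R: fault, evict Y, frames [Z, Q, R]
Z: hit
Y: fault, evict Z, frames [Q, R, Y]
Z: fault, evict Q, frames [R, Y, Z]
Page faults: 7.

7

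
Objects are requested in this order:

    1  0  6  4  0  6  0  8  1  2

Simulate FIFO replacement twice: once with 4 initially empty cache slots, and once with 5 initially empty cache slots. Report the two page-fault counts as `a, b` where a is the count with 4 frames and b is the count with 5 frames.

4 frames: F F F F . . . F F F → 7 faults.
5 frames: F F F F . . . F . F → 6 faults.
6 < 7: adding a frame reduced faults, as is typical.

7, 6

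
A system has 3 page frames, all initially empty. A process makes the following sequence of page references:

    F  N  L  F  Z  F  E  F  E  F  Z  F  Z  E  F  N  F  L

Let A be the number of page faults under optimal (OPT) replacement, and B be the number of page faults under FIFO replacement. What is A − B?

-1

Under OPT: F F F . F . F . . . . . . . . F . F → 7 faults.
Under FIFO: F F F . F F F . . . . . . . . F . F → 8 faults.
A − B = 7 − 8 = -1.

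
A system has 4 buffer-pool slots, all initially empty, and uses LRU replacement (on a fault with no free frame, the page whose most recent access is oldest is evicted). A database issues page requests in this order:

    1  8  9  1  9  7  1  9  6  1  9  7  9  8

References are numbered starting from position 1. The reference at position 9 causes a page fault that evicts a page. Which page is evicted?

8

pos 1: 1 -> fault, frames [1]
pos 2: 8 -> fault, frames [1, 8]
pos 3: 9 -> fault, frames [1, 8, 9]
pos 4: 1 -> hit
pos 5: 9 -> hit
pos 6: 7 -> fault, frames [8, 1, 9, 7]
pos 7: 1 -> hit
pos 8: 9 -> hit
pos 9: 6 -> fault, evict 8, frames [7, 1, 9, 6]
At position 9, page 8 is evicted.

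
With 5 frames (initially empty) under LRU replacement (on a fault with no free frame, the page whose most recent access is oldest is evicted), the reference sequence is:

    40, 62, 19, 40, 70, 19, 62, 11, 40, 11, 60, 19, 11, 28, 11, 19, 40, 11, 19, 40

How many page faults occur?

40: miss, frames {40}
62: miss, frames {40,62}
19: miss, frames {40,62,19}
40: hit
70: miss, frames {62,19,40,70}
19: hit
62: hit
11: miss, frames {40,70,19,62,11}
40: hit
11: hit
60: miss, evict 70, frames {19,62,40,11,60}
19: hit
11: hit
28: miss, evict 62, frames {40,60,19,11,28}
11: hit
19: hit
40: hit
11: hit
19: hit
40: hit
Page faults: 7.

7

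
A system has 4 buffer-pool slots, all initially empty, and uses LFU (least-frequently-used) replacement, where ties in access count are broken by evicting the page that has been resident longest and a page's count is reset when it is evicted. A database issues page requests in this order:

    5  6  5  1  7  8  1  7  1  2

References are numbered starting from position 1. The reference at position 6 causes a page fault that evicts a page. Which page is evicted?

pos 1: 5 -> fault, frames [5]
pos 2: 6 -> fault, frames [5, 6]
pos 3: 5 -> hit
pos 4: 1 -> fault, frames [5, 6, 1]
pos 5: 7 -> fault, frames [5, 6, 1, 7]
pos 6: 8 -> fault, evict 6, frames [5, 1, 7, 8]
At position 6, page 6 is evicted.

6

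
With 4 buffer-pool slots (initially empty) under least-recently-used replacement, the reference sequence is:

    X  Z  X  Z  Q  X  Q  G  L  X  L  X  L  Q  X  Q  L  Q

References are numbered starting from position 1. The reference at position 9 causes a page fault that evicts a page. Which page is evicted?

Z

pos 1: X → miss, frames (X)
pos 2: Z → miss, frames (X Z)
pos 3: X → hit
pos 4: Z → hit
pos 5: Q → miss, frames (X Z Q)
pos 6: X → hit
pos 7: Q → hit
pos 8: G → miss, frames (Z X Q G)
pos 9: L → miss, evict Z, frames (X Q G L)
At position 9, page Z is evicted.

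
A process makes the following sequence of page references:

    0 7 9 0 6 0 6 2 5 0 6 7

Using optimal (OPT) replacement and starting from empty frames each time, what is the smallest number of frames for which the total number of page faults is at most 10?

2

f=1: 12 faults
f=2: 8 faults
f=3: 7 faults
f=4: 6 faults
f=5: 6 faults
f=6: 6 faults
Smallest f with faults ≤ 10 is 2.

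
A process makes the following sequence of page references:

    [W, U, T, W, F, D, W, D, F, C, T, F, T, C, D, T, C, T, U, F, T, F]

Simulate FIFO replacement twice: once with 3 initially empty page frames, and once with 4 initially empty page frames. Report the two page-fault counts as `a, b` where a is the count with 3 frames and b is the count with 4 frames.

14, 11

3 frames: F F F . F F F . . F F F . . F . F F F F . . → 14 faults.
4 frames: F F F . F F F . . F F F . . F . . . F . . . → 11 faults.
11 < 14: adding a frame reduced faults, as is typical.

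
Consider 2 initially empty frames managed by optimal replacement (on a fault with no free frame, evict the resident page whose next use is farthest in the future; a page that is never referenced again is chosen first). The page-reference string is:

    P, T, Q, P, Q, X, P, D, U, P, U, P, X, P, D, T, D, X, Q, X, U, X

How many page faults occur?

12

P → miss, frames (P)
T → miss, frames (P T)
Q → miss, evict T, frames (P Q)
P → hit
Q → hit
X → miss, evict Q, frames (P X)
P → hit
D → miss, evict X, frames (P D)
U → miss, evict D, frames (P U)
P → hit
U → hit
P → hit
X → miss, evict U, frames (P X)
P → hit
D → miss, evict P, frames (X D)
T → miss, evict X, frames (D T)
D → hit
X → miss, evict T, frames (D X)
Q → miss, evict D, frames (X Q)
X → hit
U → miss, evict Q, frames (X U)
X → hit
Page faults: 12.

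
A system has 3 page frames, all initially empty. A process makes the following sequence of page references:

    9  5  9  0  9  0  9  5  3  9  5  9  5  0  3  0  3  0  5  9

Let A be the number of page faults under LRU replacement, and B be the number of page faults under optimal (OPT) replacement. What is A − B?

1

Under LRU: F F . F . . . . F . . . . F F . . . . F → 7 faults.
Under OPT: F F . F . . . . F . . . . F . . . . . F → 6 faults.
A − B = 7 − 6 = 1.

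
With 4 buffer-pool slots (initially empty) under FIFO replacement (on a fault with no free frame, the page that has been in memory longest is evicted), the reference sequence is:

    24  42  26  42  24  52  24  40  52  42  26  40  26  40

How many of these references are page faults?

24: miss, frames {24}
42: miss, frames {24,42}
26: miss, frames {24,42,26}
42: hit
24: hit
52: miss, frames {24,42,26,52}
24: hit
40: miss, evict 24, frames {42,26,52,40}
52: hit
42: hit
26: hit
40: hit
26: hit
40: hit
Page faults: 5.

5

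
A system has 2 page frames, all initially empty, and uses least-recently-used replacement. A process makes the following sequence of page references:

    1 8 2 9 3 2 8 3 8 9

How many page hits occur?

1

1 -> miss, frames (1)
8 -> miss, frames (1 8)
2 -> miss, evict 1, frames (8 2)
9 -> miss, evict 8, frames (2 9)
3 -> miss, evict 2, frames (9 3)
2 -> miss, evict 9, frames (3 2)
8 -> miss, evict 3, frames (2 8)
3 -> miss, evict 2, frames (8 3)
8 -> hit
9 -> miss, evict 3, frames (8 9)
Hits: 1.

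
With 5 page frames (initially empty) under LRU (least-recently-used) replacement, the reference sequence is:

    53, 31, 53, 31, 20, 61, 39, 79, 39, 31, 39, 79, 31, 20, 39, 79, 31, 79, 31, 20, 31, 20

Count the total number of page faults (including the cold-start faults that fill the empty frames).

53 -> miss, frames [53]
31 -> miss, frames [53, 31]
53 -> hit
31 -> hit
20 -> miss, frames [53, 31, 20]
61 -> miss, frames [53, 31, 20, 61]
39 -> miss, frames [53, 31, 20, 61, 39]
79 -> miss, evict 53, frames [31, 20, 61, 39, 79]
39 -> hit
31 -> hit
39 -> hit
79 -> hit
31 -> hit
20 -> hit
39 -> hit
79 -> hit
31 -> hit
79 -> hit
31 -> hit
20 -> hit
31 -> hit
20 -> hit
Page faults: 6.

6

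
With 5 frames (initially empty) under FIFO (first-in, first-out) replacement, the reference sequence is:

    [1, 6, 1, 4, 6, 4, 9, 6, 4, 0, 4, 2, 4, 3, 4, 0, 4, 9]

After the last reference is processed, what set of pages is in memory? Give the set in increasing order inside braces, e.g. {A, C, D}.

{0, 2, 3, 4, 9}

1: fault, frames (1)
6: fault, frames (1 6)
1: hit
4: fault, frames (1 6 4)
6: hit
4: hit
9: fault, frames (1 6 4 9)
6: hit
4: hit
0: fault, frames (1 6 4 9 0)
4: hit
2: fault, evict 1, frames (6 4 9 0 2)
4: hit
3: fault, evict 6, frames (4 9 0 2 3)
4: hit
0: hit
4: hit
9: hit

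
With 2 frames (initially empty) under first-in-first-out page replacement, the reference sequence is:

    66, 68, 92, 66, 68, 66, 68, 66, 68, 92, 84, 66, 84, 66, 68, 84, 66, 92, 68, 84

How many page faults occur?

66: miss, frames {66}
68: miss, frames {66,68}
92: miss, evict 66, frames {68,92}
66: miss, evict 68, frames {92,66}
68: miss, evict 92, frames {66,68}
66: hit
68: hit
66: hit
68: hit
92: miss, evict 66, frames {68,92}
84: miss, evict 68, frames {92,84}
66: miss, evict 92, frames {84,66}
84: hit
66: hit
68: miss, evict 84, frames {66,68}
84: miss, evict 66, frames {68,84}
66: miss, evict 68, frames {84,66}
92: miss, evict 84, frames {66,92}
68: miss, evict 66, frames {92,68}
84: miss, evict 92, frames {68,84}
Page faults: 14.

14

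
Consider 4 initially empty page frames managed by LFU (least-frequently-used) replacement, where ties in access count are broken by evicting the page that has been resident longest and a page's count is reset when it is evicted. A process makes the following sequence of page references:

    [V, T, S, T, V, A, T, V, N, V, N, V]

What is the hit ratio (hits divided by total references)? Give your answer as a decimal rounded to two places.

V -> fault, frames [V]
T -> fault, frames [V, T]
S -> fault, frames [V, T, S]
T -> hit
V -> hit
A -> fault, frames [V, T, S, A]
T -> hit
V -> hit
N -> fault, evict S, frames [V, T, A, N]
V -> hit
N -> hit
V -> hit
Hits: 7 of 12 references → 7/12 = 0.5833.

0.58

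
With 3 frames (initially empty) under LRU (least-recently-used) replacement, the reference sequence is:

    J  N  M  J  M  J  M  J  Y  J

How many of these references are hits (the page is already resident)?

J -> fault, frames {J}
N -> fault, frames {J,N}
M -> fault, frames {J,N,M}
J -> hit
M -> hit
J -> hit
M -> hit
J -> hit
Y -> fault, evict N, frames {M,J,Y}
J -> hit
Hits: 6.

6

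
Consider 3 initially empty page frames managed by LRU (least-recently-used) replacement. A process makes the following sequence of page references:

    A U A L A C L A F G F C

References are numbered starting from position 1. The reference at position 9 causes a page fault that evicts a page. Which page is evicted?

pos 1: A → miss, frames [A]
pos 2: U → miss, frames [A, U]
pos 3: A → hit
pos 4: L → miss, frames [U, A, L]
pos 5: A → hit
pos 6: C → miss, evict U, frames [L, A, C]
pos 7: L → hit
pos 8: A → hit
pos 9: F → miss, evict C, frames [L, A, F]
At position 9, page C is evicted.

C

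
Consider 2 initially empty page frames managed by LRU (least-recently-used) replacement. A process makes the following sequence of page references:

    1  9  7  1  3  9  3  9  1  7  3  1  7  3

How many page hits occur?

1 -> miss, frames (1)
9 -> miss, frames (1 9)
7 -> miss, evict 1, frames (9 7)
1 -> miss, evict 9, frames (7 1)
3 -> miss, evict 7, frames (1 3)
9 -> miss, evict 1, frames (3 9)
3 -> hit
9 -> hit
1 -> miss, evict 3, frames (9 1)
7 -> miss, evict 9, frames (1 7)
3 -> miss, evict 1, frames (7 3)
1 -> miss, evict 7, frames (3 1)
7 -> miss, evict 3, frames (1 7)
3 -> miss, evict 1, frames (7 3)
Hits: 2.

2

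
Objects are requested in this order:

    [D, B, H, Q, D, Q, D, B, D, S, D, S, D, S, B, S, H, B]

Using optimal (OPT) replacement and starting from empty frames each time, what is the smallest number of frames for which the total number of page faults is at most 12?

2

f=1: 18 faults
f=2: 8 faults
f=3: 6 faults
f=4: 5 faults
f=5: 5 faults
Smallest f with faults ≤ 12 is 2.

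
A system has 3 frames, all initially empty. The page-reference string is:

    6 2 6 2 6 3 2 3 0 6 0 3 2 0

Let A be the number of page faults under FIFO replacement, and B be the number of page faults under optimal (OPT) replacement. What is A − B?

Under FIFO: F F . . . F . . F F . . F . → 6 faults.
Under OPT: F F . . . F . . F . . . F . → 5 faults.
A − B = 6 − 5 = 1.

1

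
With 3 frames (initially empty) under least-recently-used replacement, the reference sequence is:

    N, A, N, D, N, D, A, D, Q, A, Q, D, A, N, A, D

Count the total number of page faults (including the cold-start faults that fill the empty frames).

N → miss, frames {N}
A → miss, frames {N,A}
N → hit
D → miss, frames {A,N,D}
N → hit
D → hit
A → hit
D → hit
Q → miss, evict N, frames {A,D,Q}
A → hit
Q → hit
D → hit
A → hit
N → miss, evict Q, frames {D,A,N}
A → hit
D → hit
Page faults: 5.

5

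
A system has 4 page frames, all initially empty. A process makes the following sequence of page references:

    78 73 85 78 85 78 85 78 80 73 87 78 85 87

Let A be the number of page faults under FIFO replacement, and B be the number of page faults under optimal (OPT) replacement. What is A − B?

1

Under FIFO: F F F . . . . . F . F F . . → 6 faults.
Under OPT: F F F . . . . . F . F . . . → 5 faults.
A − B = 6 − 5 = 1.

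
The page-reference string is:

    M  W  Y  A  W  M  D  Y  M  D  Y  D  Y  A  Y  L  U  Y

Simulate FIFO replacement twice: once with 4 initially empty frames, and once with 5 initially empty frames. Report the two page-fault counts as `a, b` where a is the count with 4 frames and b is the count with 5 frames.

9, 7

4 frames: F F F F . . F . F . . . . . . F F F → 9 faults.
5 frames: F F F F . . F . . . . . . . . F F . → 7 faults.
7 < 9: adding a frame reduced faults, as is typical.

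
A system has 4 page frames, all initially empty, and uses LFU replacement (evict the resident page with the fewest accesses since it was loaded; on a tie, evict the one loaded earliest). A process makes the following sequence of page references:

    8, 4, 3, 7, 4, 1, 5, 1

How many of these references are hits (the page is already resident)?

2

8: fault, frames [8]
4: fault, frames [8, 4]
3: fault, frames [8, 4, 3]
7: fault, frames [8, 4, 3, 7]
4: hit
1: fault, evict 8, frames [4, 3, 7, 1]
5: fault, evict 3, frames [4, 7, 1, 5]
1: hit
Hits: 2.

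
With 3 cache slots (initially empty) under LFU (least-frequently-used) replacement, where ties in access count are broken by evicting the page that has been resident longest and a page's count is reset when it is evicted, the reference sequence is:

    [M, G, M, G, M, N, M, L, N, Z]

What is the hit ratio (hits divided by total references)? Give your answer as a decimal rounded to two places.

0.40

M: fault, frames [M]
G: fault, frames [M, G]
M: hit
G: hit
M: hit
N: fault, frames [M, G, N]
M: hit
L: fault, evict N, frames [M, G, L]
N: fault, evict L, frames [M, G, N]
Z: fault, evict N, frames [M, G, Z]
Hits: 4 of 10 references → 4/10 = 0.4000.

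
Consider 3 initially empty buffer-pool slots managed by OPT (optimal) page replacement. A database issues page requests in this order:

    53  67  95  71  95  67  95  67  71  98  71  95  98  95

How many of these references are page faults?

53 -> fault, frames {53}
67 -> fault, frames {53,67}
95 -> fault, frames {53,67,95}
71 -> fault, evict 53, frames {67,95,71}
95 -> hit
67 -> hit
95 -> hit
67 -> hit
71 -> hit
98 -> fault, evict 67, frames {95,71,98}
71 -> hit
95 -> hit
98 -> hit
95 -> hit
Page faults: 5.

5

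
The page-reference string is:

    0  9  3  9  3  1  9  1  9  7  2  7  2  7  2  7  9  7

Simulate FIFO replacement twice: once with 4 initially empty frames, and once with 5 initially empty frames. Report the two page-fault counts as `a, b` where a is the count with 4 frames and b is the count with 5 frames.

4 frames: F F F . . F . . . F F . . . . . F . → 7 faults.
5 frames: F F F . . F . . . F F . . . . . . . → 6 faults.
6 < 7: adding a frame reduced faults, as is typical.

7, 6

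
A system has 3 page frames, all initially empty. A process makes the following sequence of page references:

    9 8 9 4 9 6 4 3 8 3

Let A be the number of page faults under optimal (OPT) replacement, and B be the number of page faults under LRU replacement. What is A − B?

-1

Under OPT: F F . F . F . F . . → 5 faults.
Under LRU: F F . F . F . F F . → 6 faults.
A − B = 5 − 6 = -1.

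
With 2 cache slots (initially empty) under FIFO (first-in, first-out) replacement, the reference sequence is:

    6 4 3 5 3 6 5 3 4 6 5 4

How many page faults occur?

10

6: miss, frames {6}
4: miss, frames {6,4}
3: miss, evict 6, frames {4,3}
5: miss, evict 4, frames {3,5}
3: hit
6: miss, evict 3, frames {5,6}
5: hit
3: miss, evict 5, frames {6,3}
4: miss, evict 6, frames {3,4}
6: miss, evict 3, frames {4,6}
5: miss, evict 4, frames {6,5}
4: miss, evict 6, frames {5,4}
Page faults: 10.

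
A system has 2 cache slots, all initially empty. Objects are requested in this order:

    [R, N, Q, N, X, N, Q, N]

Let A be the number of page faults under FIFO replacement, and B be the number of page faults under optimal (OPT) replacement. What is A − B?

Under FIFO: F F F . F F F . → 6 faults.
Under OPT: F F F . F . F . → 5 faults.
A − B = 6 − 5 = 1.

1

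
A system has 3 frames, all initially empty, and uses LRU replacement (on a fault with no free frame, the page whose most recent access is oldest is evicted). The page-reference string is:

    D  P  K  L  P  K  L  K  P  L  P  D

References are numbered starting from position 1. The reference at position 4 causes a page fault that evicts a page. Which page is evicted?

D

pos 1: D -> miss, frames (D)
pos 2: P -> miss, frames (D P)
pos 3: K -> miss, frames (D P K)
pos 4: L -> miss, evict D, frames (P K L)
At position 4, page D is evicted.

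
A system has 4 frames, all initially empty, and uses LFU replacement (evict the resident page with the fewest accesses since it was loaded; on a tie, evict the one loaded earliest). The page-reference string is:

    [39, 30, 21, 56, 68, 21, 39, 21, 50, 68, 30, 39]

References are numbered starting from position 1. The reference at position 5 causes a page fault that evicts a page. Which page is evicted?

39

pos 1: 39: miss, frames {39}
pos 2: 30: miss, frames {39,30}
pos 3: 21: miss, frames {39,30,21}
pos 4: 56: miss, frames {39,30,21,56}
pos 5: 68: miss, evict 39, frames {30,21,56,68}
At position 5, page 39 is evicted.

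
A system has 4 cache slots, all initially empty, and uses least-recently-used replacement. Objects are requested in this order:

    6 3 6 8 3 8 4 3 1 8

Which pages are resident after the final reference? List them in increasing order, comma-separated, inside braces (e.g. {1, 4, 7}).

{1, 3, 4, 8}

6: miss, frames [6]
3: miss, frames [6, 3]
6: hit
8: miss, frames [3, 6, 8]
3: hit
8: hit
4: miss, frames [6, 3, 8, 4]
3: hit
1: miss, evict 6, frames [8, 4, 3, 1]
8: hit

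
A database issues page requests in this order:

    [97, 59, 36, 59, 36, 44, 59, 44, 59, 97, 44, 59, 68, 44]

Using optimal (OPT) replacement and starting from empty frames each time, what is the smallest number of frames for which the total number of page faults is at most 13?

f=1: 14 faults
f=2: 7 faults
f=3: 5 faults
f=4: 5 faults
f=5: 5 faults
Smallest f with faults ≤ 13 is 2.

2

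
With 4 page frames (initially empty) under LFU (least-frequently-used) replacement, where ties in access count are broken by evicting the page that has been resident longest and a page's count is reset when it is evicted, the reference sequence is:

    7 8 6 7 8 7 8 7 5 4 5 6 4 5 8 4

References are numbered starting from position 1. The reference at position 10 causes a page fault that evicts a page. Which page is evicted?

6

pos 1: 7 → miss, frames (7)
pos 2: 8 → miss, frames (7 8)
pos 3: 6 → miss, frames (7 8 6)
pos 4: 7 → hit
pos 5: 8 → hit
pos 6: 7 → hit
pos 7: 8 → hit
pos 8: 7 → hit
pos 9: 5 → miss, frames (7 8 6 5)
pos 10: 4 → miss, evict 6, frames (7 8 5 4)
At position 10, page 6 is evicted.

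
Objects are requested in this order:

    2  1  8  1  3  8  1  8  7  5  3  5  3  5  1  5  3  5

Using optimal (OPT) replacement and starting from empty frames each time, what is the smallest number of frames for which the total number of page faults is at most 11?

f=1: 18 faults
f=2: 10 faults
f=3: 6 faults
f=4: 6 faults
f=5: 6 faults
f=6: 6 faults
Smallest f with faults ≤ 11 is 2.

2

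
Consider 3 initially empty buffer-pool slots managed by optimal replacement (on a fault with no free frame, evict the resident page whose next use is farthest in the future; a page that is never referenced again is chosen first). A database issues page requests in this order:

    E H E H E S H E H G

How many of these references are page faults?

E -> fault, frames {E}
H -> fault, frames {E,H}
E -> hit
H -> hit
E -> hit
S -> fault, frames {E,H,S}
H -> hit
E -> hit
H -> hit
G -> fault, evict S, frames {E,H,G}
Page faults: 4.

4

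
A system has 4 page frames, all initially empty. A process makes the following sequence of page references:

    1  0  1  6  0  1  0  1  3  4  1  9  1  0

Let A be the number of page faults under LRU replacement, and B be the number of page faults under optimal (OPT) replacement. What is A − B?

1

Under LRU: F F . F . . . . F F . F . F → 7 faults.
Under OPT: F F . F . . . . F F . F . . → 6 faults.
A − B = 7 − 6 = 1.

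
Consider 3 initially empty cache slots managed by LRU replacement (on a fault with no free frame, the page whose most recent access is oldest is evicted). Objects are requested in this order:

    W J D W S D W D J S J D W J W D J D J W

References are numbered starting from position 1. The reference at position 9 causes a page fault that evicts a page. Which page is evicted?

pos 1: W → miss, frames [W]
pos 2: J → miss, frames [W, J]
pos 3: D → miss, frames [W, J, D]
pos 4: W → hit
pos 5: S → miss, evict J, frames [D, W, S]
pos 6: D → hit
pos 7: W → hit
pos 8: D → hit
pos 9: J → miss, evict S, frames [W, D, J]
At position 9, page S is evicted.

S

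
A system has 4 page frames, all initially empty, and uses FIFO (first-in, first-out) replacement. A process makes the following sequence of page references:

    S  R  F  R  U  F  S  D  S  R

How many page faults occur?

S: miss, frames {S}
R: miss, frames {S,R}
F: miss, frames {S,R,F}
R: hit
U: miss, frames {S,R,F,U}
F: hit
S: hit
D: miss, evict S, frames {R,F,U,D}
S: miss, evict R, frames {F,U,D,S}
R: miss, evict F, frames {U,D,S,R}
Page faults: 7.

7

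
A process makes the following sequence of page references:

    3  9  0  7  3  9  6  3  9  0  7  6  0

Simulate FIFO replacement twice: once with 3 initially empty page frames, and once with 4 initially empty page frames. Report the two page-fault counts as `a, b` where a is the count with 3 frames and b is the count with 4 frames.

9, 10

3 frames: F F F F F F F . . F F . . → 9 faults.
4 frames: F F F F . . F F F F F F . → 10 faults.
10 > 9: adding a frame increased faults — Belady's anomaly.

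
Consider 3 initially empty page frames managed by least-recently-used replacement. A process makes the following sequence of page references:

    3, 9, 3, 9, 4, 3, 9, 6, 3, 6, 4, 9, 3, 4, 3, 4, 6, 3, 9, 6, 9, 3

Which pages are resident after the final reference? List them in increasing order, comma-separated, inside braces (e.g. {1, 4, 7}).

3: fault, frames [3]
9: fault, frames [3, 9]
3: hit
9: hit
4: fault, frames [3, 9, 4]
3: hit
9: hit
6: fault, evict 4, frames [3, 9, 6]
3: hit
6: hit
4: fault, evict 9, frames [3, 6, 4]
9: fault, evict 3, frames [6, 4, 9]
3: fault, evict 6, frames [4, 9, 3]
4: hit
3: hit
4: hit
6: fault, evict 9, frames [3, 4, 6]
3: hit
9: fault, evict 4, frames [6, 3, 9]
6: hit
9: hit
3: hit

{3, 6, 9}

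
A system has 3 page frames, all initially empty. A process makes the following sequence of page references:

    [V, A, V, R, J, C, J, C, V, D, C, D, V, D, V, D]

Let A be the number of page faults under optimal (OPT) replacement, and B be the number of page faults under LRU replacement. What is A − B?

Under OPT: F F . F F F . . . F . . . . . . → 6 faults.
Under LRU: F F . F F F . . F F . . . . . . → 7 faults.
A − B = 6 − 7 = -1.

-1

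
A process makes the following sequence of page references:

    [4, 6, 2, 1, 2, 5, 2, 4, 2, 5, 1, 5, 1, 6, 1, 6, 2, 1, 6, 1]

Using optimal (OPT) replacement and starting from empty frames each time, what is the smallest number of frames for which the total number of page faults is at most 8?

f=1: 20 faults
f=2: 11 faults
f=3: 7 faults
f=4: 6 faults
f=5: 5 faults
Smallest f with faults ≤ 8 is 3.

3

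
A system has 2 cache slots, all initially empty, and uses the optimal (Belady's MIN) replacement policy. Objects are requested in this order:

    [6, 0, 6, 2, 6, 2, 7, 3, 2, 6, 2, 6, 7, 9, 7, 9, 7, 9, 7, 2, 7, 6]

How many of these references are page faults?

6 → miss, frames [6]
0 → miss, frames [6, 0]
6 → hit
2 → miss, evict 0, frames [6, 2]
6 → hit
2 → hit
7 → miss, evict 6, frames [2, 7]
3 → miss, evict 7, frames [2, 3]
2 → hit
6 → miss, evict 3, frames [2, 6]
2 → hit
6 → hit
7 → miss, evict 6, frames [2, 7]
9 → miss, evict 2, frames [7, 9]
7 → hit
9 → hit
7 → hit
9 → hit
7 → hit
2 → miss, evict 9, frames [7, 2]
7 → hit
6 → miss, evict 2, frames [7, 6]
Page faults: 10.

10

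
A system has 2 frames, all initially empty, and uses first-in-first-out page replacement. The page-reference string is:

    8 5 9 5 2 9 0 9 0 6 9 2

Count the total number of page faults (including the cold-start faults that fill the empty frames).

8

8 -> miss, frames (8)
5 -> miss, frames (8 5)
9 -> miss, evict 8, frames (5 9)
5 -> hit
2 -> miss, evict 5, frames (9 2)
9 -> hit
0 -> miss, evict 9, frames (2 0)
9 -> miss, evict 2, frames (0 9)
0 -> hit
6 -> miss, evict 0, frames (9 6)
9 -> hit
2 -> miss, evict 9, frames (6 2)
Page faults: 8.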